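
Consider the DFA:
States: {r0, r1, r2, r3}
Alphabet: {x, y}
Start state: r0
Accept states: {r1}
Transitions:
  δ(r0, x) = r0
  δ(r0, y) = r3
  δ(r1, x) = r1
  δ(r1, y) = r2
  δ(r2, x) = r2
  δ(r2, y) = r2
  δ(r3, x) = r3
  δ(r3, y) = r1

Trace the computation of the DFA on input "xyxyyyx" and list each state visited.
read 'x': r0 → r0
  read 'y': r0 → r3
  read 'x': r3 → r3
  read 'y': r3 → r1
  read 'y': r1 → r2
  read 'y': r2 → r2
  read 'x': r2 → r2
r0 -> r0 -> r3 -> r3 -> r1 -> r2 -> r2 -> r2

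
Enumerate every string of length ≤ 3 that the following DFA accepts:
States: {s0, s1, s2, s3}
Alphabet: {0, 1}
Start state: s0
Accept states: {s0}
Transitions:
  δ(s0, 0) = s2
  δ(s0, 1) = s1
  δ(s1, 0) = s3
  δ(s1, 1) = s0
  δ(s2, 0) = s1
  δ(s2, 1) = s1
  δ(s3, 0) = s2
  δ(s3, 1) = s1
ε, 11, 001, 011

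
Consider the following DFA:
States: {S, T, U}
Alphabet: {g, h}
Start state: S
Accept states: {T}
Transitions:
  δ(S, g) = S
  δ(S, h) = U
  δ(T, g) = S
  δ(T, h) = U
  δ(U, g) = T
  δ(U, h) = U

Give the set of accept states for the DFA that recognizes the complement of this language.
Complement accept states = All states \ Original accept states
= {S, T, U} \ {T}
{S, U}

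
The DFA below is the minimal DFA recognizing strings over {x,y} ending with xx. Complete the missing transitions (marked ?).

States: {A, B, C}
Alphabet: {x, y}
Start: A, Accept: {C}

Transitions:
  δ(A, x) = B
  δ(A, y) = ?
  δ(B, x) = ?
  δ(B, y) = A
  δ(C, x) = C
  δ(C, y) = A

From the language and accept set, identify what each state tracks — A: last symbol not x; B: one trailing x; C: two trailing x's.
Each missing δ(q, a) is the state matching the new tracked value after reading a.
δ(A, y) = A; δ(B, x) = C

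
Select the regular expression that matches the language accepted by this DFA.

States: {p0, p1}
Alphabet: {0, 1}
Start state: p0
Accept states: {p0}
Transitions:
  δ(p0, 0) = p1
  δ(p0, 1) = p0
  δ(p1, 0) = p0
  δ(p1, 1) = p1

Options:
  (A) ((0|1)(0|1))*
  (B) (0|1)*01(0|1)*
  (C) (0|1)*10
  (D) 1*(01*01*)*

Check each option against the DFA on short strings; one disagreement eliminates an option:
  (A) ((0|1)(0|1))*: on '1' the DFA goes p0 → p0 and accepts (p0 ∈ Accept), but the regex does not match it → eliminate
  (B) (0|1)*01(0|1)*: on ε the DFA stays in p0 and accepts (p0 ∈ Accept), but the regex does not match it → eliminate
  (C) (0|1)*10: on ε the DFA stays in p0 and accepts (p0 ∈ Accept), but the regex does not match it → eliminate
  (D) 1*(01*01*)*: agrees with the DFA on every string of length ≤ 6
Only (D) is consistent with the DFA.
(D) 1*(01*01*)*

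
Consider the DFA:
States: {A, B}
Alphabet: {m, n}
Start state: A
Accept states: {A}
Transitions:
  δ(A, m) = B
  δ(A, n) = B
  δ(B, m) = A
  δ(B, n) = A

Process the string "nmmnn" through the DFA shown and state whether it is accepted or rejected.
Processing string "nmmnn":
  A --n--> B
  B --m--> A
  A --m--> B
  B --n--> A
  A --n--> B
Final state: B
Accept states: {A}
No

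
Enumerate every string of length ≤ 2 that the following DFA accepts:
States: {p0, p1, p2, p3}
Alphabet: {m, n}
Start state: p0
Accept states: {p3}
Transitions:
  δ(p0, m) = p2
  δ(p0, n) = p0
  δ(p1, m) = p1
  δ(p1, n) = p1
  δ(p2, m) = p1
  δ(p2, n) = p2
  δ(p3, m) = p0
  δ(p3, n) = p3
None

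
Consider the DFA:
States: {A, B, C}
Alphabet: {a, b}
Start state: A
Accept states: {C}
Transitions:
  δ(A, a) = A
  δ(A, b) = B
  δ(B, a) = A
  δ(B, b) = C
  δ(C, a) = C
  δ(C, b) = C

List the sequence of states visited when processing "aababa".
read 'a': A → A
  read 'a': A → A
  read 'b': A → B
  read 'a': B → A
  read 'b': A → B
  read 'a': B → A
A -> A -> A -> B -> A -> B -> A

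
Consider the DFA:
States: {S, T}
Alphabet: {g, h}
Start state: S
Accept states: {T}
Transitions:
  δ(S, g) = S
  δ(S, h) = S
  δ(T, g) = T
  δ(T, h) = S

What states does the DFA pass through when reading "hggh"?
read 'h': S → S
  read 'g': S → S
  read 'g': S → S
  read 'h': S → S
S -> S -> S -> S -> S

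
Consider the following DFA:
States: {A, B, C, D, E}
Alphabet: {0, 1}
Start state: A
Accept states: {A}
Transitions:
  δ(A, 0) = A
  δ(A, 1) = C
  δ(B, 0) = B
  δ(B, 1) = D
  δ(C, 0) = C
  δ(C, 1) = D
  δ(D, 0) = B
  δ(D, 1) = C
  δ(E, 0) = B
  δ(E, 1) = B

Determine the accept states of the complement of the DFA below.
Complement accept states = All states \ Original accept states
= {A, B, C, D, E} \ {A}
{B, C, D, E}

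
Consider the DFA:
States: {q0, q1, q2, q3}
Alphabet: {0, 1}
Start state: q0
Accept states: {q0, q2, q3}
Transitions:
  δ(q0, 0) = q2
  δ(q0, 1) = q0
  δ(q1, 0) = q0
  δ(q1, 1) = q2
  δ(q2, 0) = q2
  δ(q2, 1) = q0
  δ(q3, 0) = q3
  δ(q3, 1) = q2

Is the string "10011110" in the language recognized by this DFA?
Processing string "10011110":
  q0 --1--> q0
  q0 --0--> q2
  q2 --0--> q2
  q2 --1--> q0
  q0 --1--> q0
  q0 --1--> q0
  q0 --1--> q0
  q0 --0--> q2
Final state: q2
Accept states: {q0, q2, q3}
Yes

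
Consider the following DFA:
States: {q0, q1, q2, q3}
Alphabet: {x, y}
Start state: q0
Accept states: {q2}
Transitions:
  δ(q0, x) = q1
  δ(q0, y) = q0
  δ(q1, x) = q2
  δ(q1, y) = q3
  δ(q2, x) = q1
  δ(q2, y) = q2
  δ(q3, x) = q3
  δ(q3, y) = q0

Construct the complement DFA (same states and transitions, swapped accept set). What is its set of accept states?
Complement accept states = All states \ Original accept states
= {q0, q1, q2, q3} \ {q2}
{q0, q1, q3}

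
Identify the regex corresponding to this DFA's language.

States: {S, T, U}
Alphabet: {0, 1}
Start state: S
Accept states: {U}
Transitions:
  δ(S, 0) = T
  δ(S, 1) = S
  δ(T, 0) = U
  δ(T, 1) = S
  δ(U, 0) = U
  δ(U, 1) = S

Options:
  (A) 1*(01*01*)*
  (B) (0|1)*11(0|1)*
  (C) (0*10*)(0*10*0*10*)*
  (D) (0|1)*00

Check each option against the DFA on short strings; one disagreement eliminates an option:
  (A) 1*(01*01*)*: on ε the DFA stays in S and rejects (S ∉ Accept), but the regex matches it → eliminate
  (B) (0|1)*11(0|1)*: on '00' the DFA goes S → T → U and accepts (U ∈ Accept), but the regex does not match it → eliminate
  (C) (0*10*)(0*10*0*10*)*: on '1' the DFA goes S → S and rejects (S ∉ Accept), but the regex matches it → eliminate
  (D) (0|1)*00: agrees with the DFA on every string of length ≤ 6
Only (D) is consistent with the DFA.
(D) (0|1)*00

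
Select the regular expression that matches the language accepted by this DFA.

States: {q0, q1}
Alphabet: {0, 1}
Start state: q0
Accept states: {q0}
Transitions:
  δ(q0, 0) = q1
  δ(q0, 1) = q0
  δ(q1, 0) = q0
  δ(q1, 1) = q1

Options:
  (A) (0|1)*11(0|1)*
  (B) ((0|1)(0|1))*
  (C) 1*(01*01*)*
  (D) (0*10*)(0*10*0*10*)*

Check each option against the DFA on short strings; one disagreement eliminates an option:
  (A) (0|1)*11(0|1)*: on ε the DFA stays in q0 and accepts (q0 ∈ Accept), but the regex does not match it → eliminate
  (B) ((0|1)(0|1))*: on '1' the DFA goes q0 → q0 and accepts (q0 ∈ Accept), but the regex does not match it → eliminate
  (C) 1*(01*01*)*: agrees with the DFA on every string of length ≤ 6
  (D) (0*10*)(0*10*0*10*)*: on ε the DFA stays in q0 and accepts (q0 ∈ Accept), but the regex does not match it → eliminate
Only (C) is consistent with the DFA.
(C) 1*(01*01*)*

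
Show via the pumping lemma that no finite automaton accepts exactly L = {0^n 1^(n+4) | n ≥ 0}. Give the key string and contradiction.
Assume L is regular with pumping length p. Idea: pumping the 0-block breaks the fixed offset of 4.
Choose s = 0^p 1^(p+4) ∈ L. By the pumping lemma, s = xyz with |xy| ≤ p, |y| > 0, so y = 0^k with k ≥ 1. Then xy²z = 0^(p+k) 1^(p+4). For this to be in L we would need p+4 = (p+k)+4, i.e. k = 0, contradicting k ≥ 1. So xy²z ∉ L.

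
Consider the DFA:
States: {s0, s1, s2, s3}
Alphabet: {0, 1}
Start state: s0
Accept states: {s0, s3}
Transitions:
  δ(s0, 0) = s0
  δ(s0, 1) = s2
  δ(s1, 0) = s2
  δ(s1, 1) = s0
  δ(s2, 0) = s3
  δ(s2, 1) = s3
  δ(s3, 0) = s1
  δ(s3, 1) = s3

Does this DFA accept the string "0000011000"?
Processing string "0000011000":
  s0 --0--> s0
  s0 --0--> s0
  s0 --0--> s0
  s0 --0--> s0
  s0 --0--> s0
  s0 --1--> s2
  s2 --1--> s3
  s3 --0--> s1
  s1 --0--> s2
  s2 --0--> s3
Final state: s3
Accept states: {s0, s3}
Yes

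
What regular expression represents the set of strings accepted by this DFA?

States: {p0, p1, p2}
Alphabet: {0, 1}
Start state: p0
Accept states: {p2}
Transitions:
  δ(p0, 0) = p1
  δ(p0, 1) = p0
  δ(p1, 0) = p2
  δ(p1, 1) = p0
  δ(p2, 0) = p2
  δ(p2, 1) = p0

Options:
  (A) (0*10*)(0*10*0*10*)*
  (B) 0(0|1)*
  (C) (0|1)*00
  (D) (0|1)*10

Check each option against the DFA on short strings; one disagreement eliminates an option:
  (A) (0*10*)(0*10*0*10*)*: on '1' the DFA goes p0 → p0 and rejects (p0 ∉ Accept), but the regex matches it → eliminate
  (B) 0(0|1)*: on '0' the DFA goes p0 → p1 and rejects (p1 ∉ Accept), but the regex matches it → eliminate
  (C) (0|1)*00: agrees with the DFA on every string of length ≤ 6
  (D) (0|1)*10: on '00' the DFA goes p0 → p1 → p2 and accepts (p2 ∈ Accept), but the regex does not match it → eliminate
Only (C) is consistent with the DFA.
(C) (0|1)*00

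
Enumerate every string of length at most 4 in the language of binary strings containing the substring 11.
11, 011, 110, 111, 0011, 0110, 0111, 1011, 1100, 1101, 1110, 1111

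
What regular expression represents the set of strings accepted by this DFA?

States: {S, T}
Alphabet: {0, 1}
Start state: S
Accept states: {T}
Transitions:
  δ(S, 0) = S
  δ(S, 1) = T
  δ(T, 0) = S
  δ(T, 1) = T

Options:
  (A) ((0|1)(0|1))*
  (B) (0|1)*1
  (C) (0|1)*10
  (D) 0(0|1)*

Check each option against the DFA on short strings; one disagreement eliminates an option:
  (A) ((0|1)(0|1))*: on ε the DFA stays in S and rejects (S ∉ Accept), but the regex matches it → eliminate
  (B) (0|1)*1: agrees with the DFA on every string of length ≤ 6
  (C) (0|1)*10: on '1' the DFA goes S → T and accepts (T ∈ Accept), but the regex does not match it → eliminate
  (D) 0(0|1)*: on '0' the DFA goes S → S and rejects (S ∉ Accept), but the regex matches it → eliminate
Only (B) is consistent with the DFA.
(B) (0|1)*1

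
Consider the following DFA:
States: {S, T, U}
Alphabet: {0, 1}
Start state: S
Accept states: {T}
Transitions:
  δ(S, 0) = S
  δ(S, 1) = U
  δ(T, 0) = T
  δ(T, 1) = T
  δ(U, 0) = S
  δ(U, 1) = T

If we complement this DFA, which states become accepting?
Complement accept states = All states \ Original accept states
= {S, T, U} \ {T}
{S, U}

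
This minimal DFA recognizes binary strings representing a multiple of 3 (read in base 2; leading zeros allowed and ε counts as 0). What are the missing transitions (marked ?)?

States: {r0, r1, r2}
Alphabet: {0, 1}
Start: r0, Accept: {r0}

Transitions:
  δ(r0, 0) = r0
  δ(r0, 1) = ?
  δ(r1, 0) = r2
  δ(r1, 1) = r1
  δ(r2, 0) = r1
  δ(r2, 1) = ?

From the language and accept set, identify what each state tracks — r0: value ≡ 0 (mod 3); r1: value ≡ 2 (mod 3); r2: value ≡ 1 (mod 3).
Each missing δ(q, a) is the state matching the new tracked value after reading a.
δ(r0, 1) = r2; δ(r2, 1) = r0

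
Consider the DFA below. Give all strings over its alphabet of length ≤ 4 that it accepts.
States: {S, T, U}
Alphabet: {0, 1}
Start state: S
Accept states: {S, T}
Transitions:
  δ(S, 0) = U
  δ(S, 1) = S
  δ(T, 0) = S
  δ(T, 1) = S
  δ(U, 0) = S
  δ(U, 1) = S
ε, 1, 00, 01, 11, 001, 011, 100, 101, 111, 0000, 0001, 0011, 0100, 0101, 0111, 1001, 1011, 1100, 1101, 1111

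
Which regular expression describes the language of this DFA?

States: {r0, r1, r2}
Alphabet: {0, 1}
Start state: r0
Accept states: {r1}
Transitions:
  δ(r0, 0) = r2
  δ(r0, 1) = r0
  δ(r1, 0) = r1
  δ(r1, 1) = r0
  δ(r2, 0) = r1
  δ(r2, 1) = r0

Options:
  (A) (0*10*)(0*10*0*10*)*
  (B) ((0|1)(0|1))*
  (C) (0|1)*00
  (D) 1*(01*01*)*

Check each option against the DFA on short strings; one disagreement eliminates an option:
  (A) (0*10*)(0*10*0*10*)*: on '1' the DFA goes r0 → r0 and rejects (r0 ∉ Accept), but the regex matches it → eliminate
  (B) ((0|1)(0|1))*: on ε the DFA stays in r0 and rejects (r0 ∉ Accept), but the regex matches it → eliminate
  (C) (0|1)*00: agrees with the DFA on every string of length ≤ 6
  (D) 1*(01*01*)*: on ε the DFA stays in r0 and rejects (r0 ∉ Accept), but the regex matches it → eliminate
Only (C) is consistent with the DFA.
(C) (0|1)*00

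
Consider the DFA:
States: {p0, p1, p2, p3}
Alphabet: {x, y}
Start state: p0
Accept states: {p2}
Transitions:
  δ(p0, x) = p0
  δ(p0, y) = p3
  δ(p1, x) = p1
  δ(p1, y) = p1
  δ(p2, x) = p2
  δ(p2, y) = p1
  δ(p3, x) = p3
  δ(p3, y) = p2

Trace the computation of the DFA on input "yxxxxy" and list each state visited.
read 'y': p0 → p3
  read 'x': p3 → p3
  read 'x': p3 → p3
  read 'x': p3 → p3
  read 'x': p3 → p3
  read 'y': p3 → p2
p0 -> p3 -> p3 -> p3 -> p3 -> p3 -> p2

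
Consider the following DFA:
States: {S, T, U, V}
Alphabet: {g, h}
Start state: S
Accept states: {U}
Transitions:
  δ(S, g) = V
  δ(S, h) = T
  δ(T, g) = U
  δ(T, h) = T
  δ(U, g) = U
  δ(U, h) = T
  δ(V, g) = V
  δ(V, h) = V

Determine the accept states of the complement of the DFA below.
Complement accept states = All states \ Original accept states
= {S, T, U, V} \ {U}
{S, T, V}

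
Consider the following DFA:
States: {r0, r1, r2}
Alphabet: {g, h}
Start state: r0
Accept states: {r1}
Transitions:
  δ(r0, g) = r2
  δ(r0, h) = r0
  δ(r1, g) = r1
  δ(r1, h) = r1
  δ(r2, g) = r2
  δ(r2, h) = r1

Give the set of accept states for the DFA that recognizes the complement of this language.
Complement accept states = All states \ Original accept states
= {r0, r1, r2} \ {r1}
{r0, r2}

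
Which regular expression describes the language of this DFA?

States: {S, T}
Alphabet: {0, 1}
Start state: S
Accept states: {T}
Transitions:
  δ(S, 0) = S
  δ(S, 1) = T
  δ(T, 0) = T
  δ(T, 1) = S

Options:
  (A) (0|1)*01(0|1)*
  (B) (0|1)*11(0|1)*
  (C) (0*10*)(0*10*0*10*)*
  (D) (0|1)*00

Check each option against the DFA on short strings; one disagreement eliminates an option:
  (A) (0|1)*01(0|1)*: on '1' the DFA goes S → T and accepts (T ∈ Accept), but the regex does not match it → eliminate
  (B) (0|1)*11(0|1)*: on '1' the DFA goes S → T and accepts (T ∈ Accept), but the regex does not match it → eliminate
  (C) (0*10*)(0*10*0*10*)*: agrees with the DFA on every string of length ≤ 6
  (D) (0|1)*00: on '1' the DFA goes S → T and accepts (T ∈ Accept), but the regex does not match it → eliminate
Only (C) is consistent with the DFA.
(C) (0*10*)(0*10*0*10*)*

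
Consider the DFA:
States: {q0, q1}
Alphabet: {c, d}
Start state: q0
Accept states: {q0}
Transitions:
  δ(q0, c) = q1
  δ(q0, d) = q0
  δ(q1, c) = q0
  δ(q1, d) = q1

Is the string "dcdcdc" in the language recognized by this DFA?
Processing string "dcdcdc":
  q0 --d--> q0
  q0 --c--> q1
  q1 --d--> q1
  q1 --c--> q0
  q0 --d--> q0
  q0 --c--> q1
Final state: q1
Accept states: {q0}
No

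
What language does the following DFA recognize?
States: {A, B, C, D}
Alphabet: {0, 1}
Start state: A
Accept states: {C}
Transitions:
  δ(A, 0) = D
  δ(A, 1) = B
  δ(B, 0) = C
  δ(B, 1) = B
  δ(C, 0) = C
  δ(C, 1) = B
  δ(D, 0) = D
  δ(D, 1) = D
Testing a few strings:
  '1101' → reject
  '0' → reject
  '0011' → reject
  '1001' → reject
State roles: A=no input read; B=started with 1, last symbol 1; C=started with 1, last symbol 0; D=started with 0 (dead)
All binary strings that start with 1 and end with 0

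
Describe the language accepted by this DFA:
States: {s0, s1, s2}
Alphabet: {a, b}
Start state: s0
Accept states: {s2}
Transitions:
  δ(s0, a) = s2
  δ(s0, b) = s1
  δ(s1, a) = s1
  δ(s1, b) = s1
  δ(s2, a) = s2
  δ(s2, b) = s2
Testing a few strings:
  'bab' → reject
  'ab' → accept
  'b' → reject
  'ba' → reject
State roles: s0=no input read; s1=started with b (dead); s2=started with a
All strings over {a,b} starting with a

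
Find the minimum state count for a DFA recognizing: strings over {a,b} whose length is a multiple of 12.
By Myhill–Nerode, count the distinguishable equivalence classes: 12 classes — one per residue of the length mod 12; class i is distinguished from class j by any string of length (12 − i) mod 12.
12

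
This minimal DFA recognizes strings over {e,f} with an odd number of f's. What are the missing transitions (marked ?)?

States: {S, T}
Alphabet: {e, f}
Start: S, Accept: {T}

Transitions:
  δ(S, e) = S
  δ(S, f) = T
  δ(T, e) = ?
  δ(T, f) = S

From the language and accept set, identify what each state tracks — S: even number of f's so far; T: odd number of f's so far.
Each missing δ(q, a) is the state matching the new tracked value after reading a.
δ(T, e) = T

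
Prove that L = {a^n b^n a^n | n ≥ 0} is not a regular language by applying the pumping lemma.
Assume L is regular with pumping length p. Idea: pumping the first a-block unbalances it against the other two.
Choose s = a^p b^p a^p ∈ L (|s| = 3p ≥ p). By the pumping lemma, s = xyz with |xy| ≤ p, |y| > 0, so y = a^k with k ≥ 1, inside the first a-block. Then xy²z = a^(p+k) b^p a^p. The first block has length p+k ≠ p, so the three block lengths are no longer equal and xy²z ∉ L.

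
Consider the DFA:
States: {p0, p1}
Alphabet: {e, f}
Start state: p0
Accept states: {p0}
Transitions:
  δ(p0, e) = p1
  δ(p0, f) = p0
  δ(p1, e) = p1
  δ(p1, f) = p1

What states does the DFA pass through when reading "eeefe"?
read 'e': p0 → p1
  read 'e': p1 → p1
  read 'e': p1 → p1
  read 'f': p1 → p1
  read 'e': p1 → p1
p0 -> p1 -> p1 -> p1 -> p1 -> p1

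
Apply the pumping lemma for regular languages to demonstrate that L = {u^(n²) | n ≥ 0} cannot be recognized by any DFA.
Assume L is regular with pumping length p. Idea: pumping adds a fixed amount, but gaps between consecutive squares grow.
Choose s = u^(p²) (length p² ≥ p). By the pumping lemma, s = xyz with |xy| ≤ p, |y| > 0, so |y| = k with 1 ≤ k ≤ p. Then |xy²z| = p²+k. Since p² < p²+k ≤ p²+p < (p+1)², the length p²+k lies strictly between consecutive squares, so it is not a perfect square and xy²z ∉ L.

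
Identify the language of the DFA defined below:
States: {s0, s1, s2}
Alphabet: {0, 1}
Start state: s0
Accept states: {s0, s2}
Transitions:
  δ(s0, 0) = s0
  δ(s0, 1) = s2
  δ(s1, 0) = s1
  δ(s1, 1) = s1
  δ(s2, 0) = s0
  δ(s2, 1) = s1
Testing a few strings:
  '0011' → reject
  '1' → accept
  '111' → reject
  '0010' → accept
State roles: s0=last symbol not 1 (ok); s1=saw 11 (dead); s2=last symbol 1 (ok)
All binary strings with no two consecutive 1's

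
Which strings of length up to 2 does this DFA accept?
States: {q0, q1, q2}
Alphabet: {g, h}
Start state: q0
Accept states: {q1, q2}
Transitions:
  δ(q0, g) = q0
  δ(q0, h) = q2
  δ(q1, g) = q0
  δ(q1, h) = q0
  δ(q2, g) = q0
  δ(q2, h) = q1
h, gh, hh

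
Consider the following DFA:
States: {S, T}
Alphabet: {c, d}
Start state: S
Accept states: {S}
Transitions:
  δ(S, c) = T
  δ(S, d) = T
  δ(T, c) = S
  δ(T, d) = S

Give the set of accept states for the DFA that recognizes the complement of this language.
Complement accept states = All states \ Original accept states
= {S, T} \ {S}
{T}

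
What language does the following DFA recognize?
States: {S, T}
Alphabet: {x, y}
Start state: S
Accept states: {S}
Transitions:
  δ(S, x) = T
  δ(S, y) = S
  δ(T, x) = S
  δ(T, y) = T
Testing a few strings:
  'xx' → accept
  'y' → accept
  'xxy' → accept
  'x' → reject
State roles: S=even number of x's so far; T=odd number of x's so far
All strings over {x,y} with an even number of x's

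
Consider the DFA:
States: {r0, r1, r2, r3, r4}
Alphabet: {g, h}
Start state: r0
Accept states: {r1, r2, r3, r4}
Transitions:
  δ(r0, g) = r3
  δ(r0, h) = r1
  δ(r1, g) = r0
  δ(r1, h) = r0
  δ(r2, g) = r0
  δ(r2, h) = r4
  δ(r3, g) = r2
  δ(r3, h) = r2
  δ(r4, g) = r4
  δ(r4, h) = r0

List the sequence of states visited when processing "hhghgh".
read 'h': r0 → r1
  read 'h': r1 → r0
  read 'g': r0 → r3
  read 'h': r3 → r2
  read 'g': r2 → r0
  read 'h': r0 → r1
r0 -> r1 -> r0 -> r3 -> r2 -> r0 -> r1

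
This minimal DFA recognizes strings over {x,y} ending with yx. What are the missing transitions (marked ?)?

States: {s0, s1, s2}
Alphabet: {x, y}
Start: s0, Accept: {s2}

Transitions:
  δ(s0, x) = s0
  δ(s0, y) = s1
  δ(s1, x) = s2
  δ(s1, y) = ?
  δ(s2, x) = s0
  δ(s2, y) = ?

From the language and accept set, identify what each state tracks — s0: no suffix match; s1: one trailing y; s2: suffix is yx.
Each missing δ(q, a) is the state matching the new tracked value after reading a.
δ(s1, y) = s1; δ(s2, y) = s1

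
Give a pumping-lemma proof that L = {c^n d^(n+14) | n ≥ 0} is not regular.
Assume L is regular with pumping length p. Idea: pumping the c-block breaks the fixed offset of 14.
Choose s = c^p d^(p+14) ∈ L. By the pumping lemma, s = xyz with |xy| ≤ p, |y| > 0, so y = c^k with k ≥ 1. Then xy²z = c^(p+k) d^(p+14). For this to be in L we would need p+14 = (p+k)+14, i.e. k = 0, contradicting k ≥ 1. So xy²z ∉ L.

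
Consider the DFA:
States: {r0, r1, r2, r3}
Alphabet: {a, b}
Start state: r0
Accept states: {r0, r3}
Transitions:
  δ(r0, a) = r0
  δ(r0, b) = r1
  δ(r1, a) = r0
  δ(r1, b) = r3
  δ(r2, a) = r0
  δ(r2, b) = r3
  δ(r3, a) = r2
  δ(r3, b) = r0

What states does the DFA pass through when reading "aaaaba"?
read 'a': r0 → r0
  read 'a': r0 → r0
  read 'a': r0 → r0
  read 'a': r0 → r0
  read 'b': r0 → r1
  read 'a': r1 → r0
r0 -> r0 -> r0 -> r0 -> r0 -> r1 -> r0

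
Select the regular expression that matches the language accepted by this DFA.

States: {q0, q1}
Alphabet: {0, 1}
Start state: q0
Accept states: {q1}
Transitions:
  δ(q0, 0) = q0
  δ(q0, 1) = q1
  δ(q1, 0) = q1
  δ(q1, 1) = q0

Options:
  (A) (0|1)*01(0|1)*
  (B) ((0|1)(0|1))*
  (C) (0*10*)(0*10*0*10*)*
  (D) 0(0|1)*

Check each option against the DFA on short strings; one disagreement eliminates an option:
  (A) (0|1)*01(0|1)*: on '1' the DFA goes q0 → q1 and accepts (q1 ∈ Accept), but the regex does not match it → eliminate
  (B) ((0|1)(0|1))*: on ε the DFA stays in q0 and rejects (q0 ∉ Accept), but the regex matches it → eliminate
  (C) (0*10*)(0*10*0*10*)*: agrees with the DFA on every string of length ≤ 6
  (D) 0(0|1)*: on '0' the DFA goes q0 → q0 and rejects (q0 ∉ Accept), but the regex matches it → eliminate
Only (C) is consistent with the DFA.
(C) (0*10*)(0*10*0*10*)*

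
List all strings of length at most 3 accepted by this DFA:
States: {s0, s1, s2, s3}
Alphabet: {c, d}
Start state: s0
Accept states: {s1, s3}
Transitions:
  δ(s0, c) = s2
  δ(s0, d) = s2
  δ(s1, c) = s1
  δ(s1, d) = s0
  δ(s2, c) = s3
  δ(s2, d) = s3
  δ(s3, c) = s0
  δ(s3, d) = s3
cc, cd, dc, dd, ccd, cdd, dcd, ddd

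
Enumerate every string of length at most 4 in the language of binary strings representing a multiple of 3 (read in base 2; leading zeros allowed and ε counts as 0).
ε, 0, 00, 11, 000, 011, 110, 0000, 0011, 0110, 1001, 1100, 1111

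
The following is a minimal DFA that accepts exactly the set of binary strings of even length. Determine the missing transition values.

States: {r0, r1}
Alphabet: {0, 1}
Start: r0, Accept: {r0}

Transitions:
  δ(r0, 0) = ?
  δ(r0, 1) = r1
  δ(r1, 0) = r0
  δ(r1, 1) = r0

From the language and accept set, identify what each state tracks — r0: even length so far; r1: odd length so far.
Each missing δ(q, a) is the state matching the new tracked value after reading a.
δ(r0, 0) = r1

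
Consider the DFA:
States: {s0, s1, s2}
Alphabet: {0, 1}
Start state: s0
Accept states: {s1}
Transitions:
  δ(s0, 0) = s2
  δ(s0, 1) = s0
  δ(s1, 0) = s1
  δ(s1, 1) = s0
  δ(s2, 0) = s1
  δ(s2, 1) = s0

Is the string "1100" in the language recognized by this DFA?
Processing string "1100":
  s0 --1--> s0
  s0 --1--> s0
  s0 --0--> s2
  s2 --0--> s1
Final state: s1
Accept states: {s1}
Yes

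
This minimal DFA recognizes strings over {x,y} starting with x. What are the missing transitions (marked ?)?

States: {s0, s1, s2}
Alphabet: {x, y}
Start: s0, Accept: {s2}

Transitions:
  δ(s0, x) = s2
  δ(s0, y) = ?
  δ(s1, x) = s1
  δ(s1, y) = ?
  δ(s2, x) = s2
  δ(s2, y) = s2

From the language and accept set, identify what each state tracks — s0: no input read; s1: started with y (dead); s2: started with x.
Each missing δ(q, a) is the state matching the new tracked value after reading a.
δ(s0, y) = s1; δ(s1, y) = s1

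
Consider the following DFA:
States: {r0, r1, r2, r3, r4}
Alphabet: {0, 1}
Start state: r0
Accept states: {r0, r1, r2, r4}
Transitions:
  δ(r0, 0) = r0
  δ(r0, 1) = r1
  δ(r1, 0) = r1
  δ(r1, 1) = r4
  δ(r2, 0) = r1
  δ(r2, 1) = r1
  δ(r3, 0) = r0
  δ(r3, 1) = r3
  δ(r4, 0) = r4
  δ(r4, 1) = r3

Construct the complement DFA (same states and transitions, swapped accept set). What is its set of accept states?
Complement accept states = All states \ Original accept states
= {r0, r1, r2, r3, r4} \ {r0, r1, r2, r4}
{r3}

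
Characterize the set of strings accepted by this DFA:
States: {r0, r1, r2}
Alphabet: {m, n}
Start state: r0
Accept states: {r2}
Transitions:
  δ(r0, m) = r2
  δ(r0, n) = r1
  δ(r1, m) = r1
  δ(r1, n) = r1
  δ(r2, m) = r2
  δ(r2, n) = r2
Testing a few strings:
  'mn' → accept
  'm' → accept
  'mnm' → accept
  'n' → reject
State roles: r0=no input read; r1=started with n (dead); r2=started with m
All strings over {m,n} starting with m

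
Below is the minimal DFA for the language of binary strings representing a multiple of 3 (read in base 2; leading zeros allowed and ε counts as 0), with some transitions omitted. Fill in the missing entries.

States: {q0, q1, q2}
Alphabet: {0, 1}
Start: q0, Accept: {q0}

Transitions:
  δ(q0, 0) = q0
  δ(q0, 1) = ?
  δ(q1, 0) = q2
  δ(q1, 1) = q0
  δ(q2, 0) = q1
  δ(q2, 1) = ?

From the language and accept set, identify what each state tracks — q0: value ≡ 0 (mod 3); q1: value ≡ 1 (mod 3); q2: value ≡ 2 (mod 3).
Each missing δ(q, a) is the state matching the new tracked value after reading a.
δ(q0, 1) = q1; δ(q2, 1) = q2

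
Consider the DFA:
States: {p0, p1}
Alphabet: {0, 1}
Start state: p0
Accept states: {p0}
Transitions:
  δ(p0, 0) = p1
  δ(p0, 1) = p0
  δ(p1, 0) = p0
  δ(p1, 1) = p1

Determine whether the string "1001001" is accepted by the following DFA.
Processing string "1001001":
  p0 --1--> p0
  p0 --0--> p1
  p1 --0--> p0
  p0 --1--> p0
  p0 --0--> p1
  p1 --0--> p0
  p0 --1--> p0
Final state: p0
Accept states: {p0}
Yes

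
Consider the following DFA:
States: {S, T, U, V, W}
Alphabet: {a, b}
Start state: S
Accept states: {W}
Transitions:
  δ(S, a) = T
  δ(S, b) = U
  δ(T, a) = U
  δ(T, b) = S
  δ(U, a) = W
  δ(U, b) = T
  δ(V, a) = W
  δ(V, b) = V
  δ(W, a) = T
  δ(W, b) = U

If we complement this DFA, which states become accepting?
Complement accept states = All states \ Original accept states
= {S, T, U, V, W} \ {W}
{S, T, U, V}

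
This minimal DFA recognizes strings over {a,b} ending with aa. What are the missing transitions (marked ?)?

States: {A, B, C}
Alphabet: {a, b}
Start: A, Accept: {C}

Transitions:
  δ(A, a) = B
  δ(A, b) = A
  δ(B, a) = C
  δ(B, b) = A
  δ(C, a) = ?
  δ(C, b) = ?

From the language and accept set, identify what each state tracks — A: last symbol not a; B: one trailing a; C: two trailing a's.
Each missing δ(q, a) is the state matching the new tracked value after reading a.
δ(C, a) = C; δ(C, b) = A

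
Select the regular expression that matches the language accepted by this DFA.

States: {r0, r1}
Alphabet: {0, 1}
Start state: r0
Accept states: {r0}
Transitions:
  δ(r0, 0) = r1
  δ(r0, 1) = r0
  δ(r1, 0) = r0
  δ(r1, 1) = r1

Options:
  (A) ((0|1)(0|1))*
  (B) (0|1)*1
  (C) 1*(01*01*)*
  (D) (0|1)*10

Check each option against the DFA on short strings; one disagreement eliminates an option:
  (A) ((0|1)(0|1))*: on '1' the DFA goes r0 → r0 and accepts (r0 ∈ Accept), but the regex does not match it → eliminate
  (B) (0|1)*1: on ε the DFA stays in r0 and accepts (r0 ∈ Accept), but the regex does not match it → eliminate
  (C) 1*(01*01*)*: agrees with the DFA on every string of length ≤ 6
  (D) (0|1)*10: on ε the DFA stays in r0 and accepts (r0 ∈ Accept), but the regex does not match it → eliminate
Only (C) is consistent with the DFA.
(C) 1*(01*01*)*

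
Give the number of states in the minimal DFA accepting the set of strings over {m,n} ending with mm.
By Myhill–Nerode, count the distinguishable equivalence classes: 3 classes — one per longest suffix of the input that is a prefix of 'mm' (lengths 0 through 2); only the length-2 class is accepting.
3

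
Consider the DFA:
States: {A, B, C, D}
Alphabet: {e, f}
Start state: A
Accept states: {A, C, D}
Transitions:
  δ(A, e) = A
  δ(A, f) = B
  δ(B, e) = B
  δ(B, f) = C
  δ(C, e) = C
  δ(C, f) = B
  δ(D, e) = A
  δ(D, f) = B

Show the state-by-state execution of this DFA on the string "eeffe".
read 'e': A → A
  read 'e': A → A
  read 'f': A → B
  read 'f': B → C
  read 'e': C → C
A -> A -> A -> B -> C -> C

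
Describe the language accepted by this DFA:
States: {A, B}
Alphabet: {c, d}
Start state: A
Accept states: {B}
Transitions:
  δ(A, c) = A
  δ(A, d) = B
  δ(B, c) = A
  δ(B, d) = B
Testing a few strings:
  'c' → reject
  'd' → accept
  'dd' → accept
  'cd' → accept
State roles: A=last symbol not d; B=last symbol is d
All strings over {c,d} ending with d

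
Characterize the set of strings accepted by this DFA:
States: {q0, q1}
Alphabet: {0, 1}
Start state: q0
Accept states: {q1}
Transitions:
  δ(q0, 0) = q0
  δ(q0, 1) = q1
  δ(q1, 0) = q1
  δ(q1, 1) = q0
Testing a few strings:
  '000' → reject
  '1' → accept
  '011' → reject
  '10' → accept
State roles: q0=even number of 1's so far; q1=odd number of 1's so far
All binary strings with an odd number of 1's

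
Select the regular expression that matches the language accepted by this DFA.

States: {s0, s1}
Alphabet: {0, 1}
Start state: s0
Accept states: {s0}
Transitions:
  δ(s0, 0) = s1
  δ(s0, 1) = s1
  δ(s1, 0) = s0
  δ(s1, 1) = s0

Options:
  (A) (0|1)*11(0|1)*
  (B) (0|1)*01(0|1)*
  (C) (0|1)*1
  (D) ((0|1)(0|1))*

Check each option against the DFA on short strings; one disagreement eliminates an option:
  (A) (0|1)*11(0|1)*: on ε the DFA stays in s0 and accepts (s0 ∈ Accept), but the regex does not match it → eliminate
  (B) (0|1)*01(0|1)*: on ε the DFA stays in s0 and accepts (s0 ∈ Accept), but the regex does not match it → eliminate
  (C) (0|1)*1: on ε the DFA stays in s0 and accepts (s0 ∈ Accept), but the regex does not match it → eliminate
  (D) ((0|1)(0|1))*: agrees with the DFA on every string of length ≤ 6
Only (D) is consistent with the DFA.
(D) ((0|1)(0|1))*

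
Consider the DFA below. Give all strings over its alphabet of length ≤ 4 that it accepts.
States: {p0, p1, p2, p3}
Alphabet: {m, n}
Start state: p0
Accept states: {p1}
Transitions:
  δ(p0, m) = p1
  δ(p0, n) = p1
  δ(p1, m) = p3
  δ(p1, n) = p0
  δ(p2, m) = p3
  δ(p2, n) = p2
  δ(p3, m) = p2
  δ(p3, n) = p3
m, n, mnm, mnn, nnm, nnn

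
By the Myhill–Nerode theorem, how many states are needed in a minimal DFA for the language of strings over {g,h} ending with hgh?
By Myhill–Nerode, count the distinguishable equivalence classes: 4 classes — one per longest suffix of the input that is a prefix of 'hgh' (lengths 0 through 3); only the length-3 class is accepting.
4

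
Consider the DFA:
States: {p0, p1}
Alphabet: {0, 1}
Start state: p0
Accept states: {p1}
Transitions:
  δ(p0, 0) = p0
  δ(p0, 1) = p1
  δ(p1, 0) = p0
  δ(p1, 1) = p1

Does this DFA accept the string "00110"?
Processing string "00110":
  p0 --0--> p0
  p0 --0--> p0
  p0 --1--> p1
  p1 --1--> p1
  p1 --0--> p0
Final state: p0
Accept states: {p1}
No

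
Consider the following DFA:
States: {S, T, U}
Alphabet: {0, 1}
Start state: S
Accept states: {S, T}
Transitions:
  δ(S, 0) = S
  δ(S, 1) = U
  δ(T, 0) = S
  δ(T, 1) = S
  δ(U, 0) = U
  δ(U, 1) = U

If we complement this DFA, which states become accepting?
Complement accept states = All states \ Original accept states
= {S, T, U} \ {S, T}
{U}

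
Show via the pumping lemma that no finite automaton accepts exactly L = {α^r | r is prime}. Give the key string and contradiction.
Assume L is regular with pumping length p. Idea: pumping by a suitable count produces a composite length.
Let q be a prime with q ≥ p and choose s = α^q ∈ L. By the pumping lemma, s = xyz with |xy| ≤ p, |y| = k ≥ 1. Take i = q+1: |xy^(q+1)z| = q + q·k = q(1+k). Since q ≥ 2 and 1+k ≥ 2, q(1+k) is composite, so xy^(q+1)z ∉ L.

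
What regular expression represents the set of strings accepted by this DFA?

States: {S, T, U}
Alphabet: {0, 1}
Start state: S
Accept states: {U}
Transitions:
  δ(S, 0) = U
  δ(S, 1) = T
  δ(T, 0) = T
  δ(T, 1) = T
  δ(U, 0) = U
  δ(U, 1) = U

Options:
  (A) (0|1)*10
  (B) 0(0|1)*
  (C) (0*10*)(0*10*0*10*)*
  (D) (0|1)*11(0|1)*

Check each option against the DFA on short strings; one disagreement eliminates an option:
  (A) (0|1)*10: on '0' the DFA goes S → U and accepts (U ∈ Accept), but the regex does not match it → eliminate
  (B) 0(0|1)*: agrees with the DFA on every string of length ≤ 6
  (C) (0*10*)(0*10*0*10*)*: on '0' the DFA goes S → U and accepts (U ∈ Accept), but the regex does not match it → eliminate
  (D) (0|1)*11(0|1)*: on '0' the DFA goes S → U and accepts (U ∈ Accept), but the regex does not match it → eliminate
Only (B) is consistent with the DFA.
(B) 0(0|1)*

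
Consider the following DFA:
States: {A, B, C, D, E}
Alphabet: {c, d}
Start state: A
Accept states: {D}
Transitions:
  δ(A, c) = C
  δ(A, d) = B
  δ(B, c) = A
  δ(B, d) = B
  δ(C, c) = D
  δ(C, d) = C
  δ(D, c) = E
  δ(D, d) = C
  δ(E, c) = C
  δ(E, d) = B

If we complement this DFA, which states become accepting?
Complement accept states = All states \ Original accept states
= {A, B, C, D, E} \ {D}
{A, B, C, E}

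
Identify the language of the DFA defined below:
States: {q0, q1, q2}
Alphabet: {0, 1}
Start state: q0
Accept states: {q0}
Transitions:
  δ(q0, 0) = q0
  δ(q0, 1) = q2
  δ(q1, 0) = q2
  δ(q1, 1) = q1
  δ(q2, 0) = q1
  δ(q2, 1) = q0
Testing a few strings:
  '000' → accept
  '0101' → reject
  '0100' → reject
  '0' → accept
State roles: q0=value ≡ 0 (mod 3); q1=value ≡ 2 (mod 3); q2=value ≡ 1 (mod 3)
All binary strings representing a multiple of 3 (read in base 2; leading zeros allowed and ε counts as 0)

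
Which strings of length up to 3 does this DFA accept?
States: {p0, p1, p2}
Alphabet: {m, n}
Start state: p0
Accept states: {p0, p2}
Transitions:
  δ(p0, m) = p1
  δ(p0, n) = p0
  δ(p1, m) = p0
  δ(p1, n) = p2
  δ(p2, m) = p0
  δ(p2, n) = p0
ε, n, mm, mn, nn, mmn, mnm, mnn, nmm, nmn, nnn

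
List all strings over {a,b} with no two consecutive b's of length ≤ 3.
ε, a, b, aa, ab, ba, aaa, aab, aba, baa, bab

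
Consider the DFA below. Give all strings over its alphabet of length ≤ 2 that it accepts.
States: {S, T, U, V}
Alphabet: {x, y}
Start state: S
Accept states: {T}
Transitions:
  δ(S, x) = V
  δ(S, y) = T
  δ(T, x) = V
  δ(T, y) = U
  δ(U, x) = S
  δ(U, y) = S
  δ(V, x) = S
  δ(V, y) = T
y, xy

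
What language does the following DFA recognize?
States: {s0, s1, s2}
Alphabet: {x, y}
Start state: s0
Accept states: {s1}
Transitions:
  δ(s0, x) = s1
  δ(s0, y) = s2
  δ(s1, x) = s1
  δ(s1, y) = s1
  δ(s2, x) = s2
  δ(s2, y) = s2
Testing a few strings:
  'yyx' → reject
  'x' → accept
  'yx' → reject
  'yxx' → reject
State roles: s0=no input read; s1=started with x; s2=started with y (dead)
All strings over {x,y} starting with x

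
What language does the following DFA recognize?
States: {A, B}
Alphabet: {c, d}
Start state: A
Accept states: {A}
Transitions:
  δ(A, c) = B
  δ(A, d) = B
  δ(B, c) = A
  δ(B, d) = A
Testing a few strings:
  'ccc' → reject
  'd' → reject
  'c' → reject
  'ddd' → reject
State roles: A=even length so far; B=odd length so far
All strings over {c,d} of even length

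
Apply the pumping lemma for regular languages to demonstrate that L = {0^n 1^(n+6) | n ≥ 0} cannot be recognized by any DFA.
Assume L is regular with pumping length p. Idea: pumping the 0-block breaks the fixed offset of 6.
Choose s = 0^p 1^(p+6) ∈ L. By the pumping lemma, s = xyz with |xy| ≤ p, |y| > 0, so y = 0^k with k ≥ 1. Then xy²z = 0^(p+k) 1^(p+6). For this to be in L we would need p+6 = (p+k)+6, i.e. k = 0, contradicting k ≥ 1. So xy²z ∉ L.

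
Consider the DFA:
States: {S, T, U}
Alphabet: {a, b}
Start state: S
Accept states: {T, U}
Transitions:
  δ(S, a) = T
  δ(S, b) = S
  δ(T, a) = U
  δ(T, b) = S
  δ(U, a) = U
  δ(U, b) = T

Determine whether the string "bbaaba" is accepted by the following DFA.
Processing string "bbaaba":
  S --b--> S
  S --b--> S
  S --a--> T
  T --a--> U
  U --b--> T
  T --a--> U
Final state: U
Accept states: {T, U}
Yes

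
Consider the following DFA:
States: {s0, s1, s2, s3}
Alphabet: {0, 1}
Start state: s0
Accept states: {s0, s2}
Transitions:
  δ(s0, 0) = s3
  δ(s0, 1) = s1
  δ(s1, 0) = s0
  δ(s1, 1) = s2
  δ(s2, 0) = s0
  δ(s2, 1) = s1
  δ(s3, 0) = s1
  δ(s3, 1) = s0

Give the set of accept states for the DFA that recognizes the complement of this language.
Complement accept states = All states \ Original accept states
= {s0, s1, s2, s3} \ {s0, s2}
{s1, s3}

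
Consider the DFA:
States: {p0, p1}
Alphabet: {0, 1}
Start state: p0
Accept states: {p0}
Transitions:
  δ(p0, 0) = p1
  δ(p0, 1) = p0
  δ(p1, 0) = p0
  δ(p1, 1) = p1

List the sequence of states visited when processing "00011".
read '0': p0 → p1
  read '0': p1 → p0
  read '0': p0 → p1
  read '1': p1 → p1
  read '1': p1 → p1
p0 -> p1 -> p0 -> p1 -> p1 -> p1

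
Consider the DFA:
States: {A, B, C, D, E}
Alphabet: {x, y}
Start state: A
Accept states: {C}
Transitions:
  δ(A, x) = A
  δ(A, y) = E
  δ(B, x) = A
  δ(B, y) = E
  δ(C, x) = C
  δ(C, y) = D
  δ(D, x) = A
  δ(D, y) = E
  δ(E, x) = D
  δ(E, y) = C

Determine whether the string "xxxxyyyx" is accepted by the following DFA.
Processing string "xxxxyyyx":
  A --x--> A
  A --x--> A
  A --x--> A
  A --x--> A
  A --y--> E
  E --y--> C
  C --y--> D
  D --x--> A
Final state: A
Accept states: {C}
No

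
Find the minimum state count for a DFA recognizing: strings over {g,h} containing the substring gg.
By Myhill–Nerode, count the distinguishable equivalence classes: 3 classes — one per longest suffix of the input that is a prefix of 'gg' (lengths 0 through 1), plus an absorbing 'already seen gg' class.
3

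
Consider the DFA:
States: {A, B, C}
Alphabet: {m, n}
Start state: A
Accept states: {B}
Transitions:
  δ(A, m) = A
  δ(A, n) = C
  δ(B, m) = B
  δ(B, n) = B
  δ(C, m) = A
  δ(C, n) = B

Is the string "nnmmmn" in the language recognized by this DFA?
Processing string "nnmmmn":
  A --n--> C
  C --n--> B
  B --m--> B
  B --m--> B
  B --m--> B
  B --n--> B
Final state: B
Accept states: {B}
Yes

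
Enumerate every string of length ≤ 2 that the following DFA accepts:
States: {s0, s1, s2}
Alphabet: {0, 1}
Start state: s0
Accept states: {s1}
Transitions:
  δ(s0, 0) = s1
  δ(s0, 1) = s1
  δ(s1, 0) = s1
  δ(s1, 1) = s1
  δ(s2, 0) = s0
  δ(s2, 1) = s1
0, 1, 00, 01, 10, 11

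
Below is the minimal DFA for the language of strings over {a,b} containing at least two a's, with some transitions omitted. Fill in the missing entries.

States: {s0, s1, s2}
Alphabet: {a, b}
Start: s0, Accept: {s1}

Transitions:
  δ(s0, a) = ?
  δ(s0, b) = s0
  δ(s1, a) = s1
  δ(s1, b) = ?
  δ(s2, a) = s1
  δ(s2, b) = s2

From the language and accept set, identify what each state tracks — s0: zero a's seen; s1: ≥ two a's seen; s2: one a seen.
Each missing δ(q, a) is the state matching the new tracked value after reading a.
δ(s0, a) = s2; δ(s1, b) = s1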